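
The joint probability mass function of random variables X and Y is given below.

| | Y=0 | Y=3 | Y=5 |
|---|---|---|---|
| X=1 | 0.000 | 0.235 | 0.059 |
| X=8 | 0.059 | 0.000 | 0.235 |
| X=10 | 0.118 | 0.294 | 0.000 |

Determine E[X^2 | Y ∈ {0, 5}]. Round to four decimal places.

65.1274

P(Y ∈ {0, 5}) = 0.471.
Σ X^2·P over the event = 1·(0.059) + 64·(0.059) + 64·(0.235) + 100·(0.118) = 30.675.
E[X^2 | Y ∈ {0, 5}] = (30.675) / (0.471) = 65.1274.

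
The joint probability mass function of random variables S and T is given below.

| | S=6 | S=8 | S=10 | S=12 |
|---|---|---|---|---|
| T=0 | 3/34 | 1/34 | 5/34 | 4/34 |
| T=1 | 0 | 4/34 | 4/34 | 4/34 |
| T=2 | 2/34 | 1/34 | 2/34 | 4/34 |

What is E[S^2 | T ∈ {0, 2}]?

1080/11

P(T ∈ {0, 2}) = 11/17.
Σ S^2·P over the event = 36·(3/34) + 36·(2/34) + 64·(1/34) + 64·(1/34) + 100·(5/34) + 100·(2/34) + 144·(4/34) + 144·(4/34) = 1080/17.
E[S^2 | T ∈ {0, 2}] = (1080/17) / (11/17) = 1080/11.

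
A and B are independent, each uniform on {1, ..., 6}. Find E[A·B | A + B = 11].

P(A + B = 11) = 1/18.
Summing AB·P(x,y) over outcomes with A + B = 11 gives 5/3.
E[A·B | A + B = 11] = (5/3) / (1/18) = 30.

30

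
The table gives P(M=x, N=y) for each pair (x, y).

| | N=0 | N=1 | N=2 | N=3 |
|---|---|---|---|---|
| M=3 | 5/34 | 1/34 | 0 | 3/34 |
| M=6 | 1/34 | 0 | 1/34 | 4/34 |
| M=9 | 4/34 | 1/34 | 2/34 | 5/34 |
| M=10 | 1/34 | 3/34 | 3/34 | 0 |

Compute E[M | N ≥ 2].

P(N ≥ 2) = 9/17.
Summing M·P(M=x,N=y) over the conditioning event gives 66/17.
E[M | N ≥ 2] = (66/17) / (9/17) = 22/3.

22/3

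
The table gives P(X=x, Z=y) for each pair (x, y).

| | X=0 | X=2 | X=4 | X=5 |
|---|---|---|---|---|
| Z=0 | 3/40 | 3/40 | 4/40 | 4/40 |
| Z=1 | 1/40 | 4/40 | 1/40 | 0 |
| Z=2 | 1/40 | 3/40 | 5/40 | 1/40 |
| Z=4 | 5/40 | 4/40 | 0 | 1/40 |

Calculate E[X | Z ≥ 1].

P(Z ≥ 1) = 13/20.
Summing X·P(X=x,Z=y) over the conditioning event gives 7/5.
E[X | Z ≥ 1] = (7/5) / (13/20) = 28/13.

28/13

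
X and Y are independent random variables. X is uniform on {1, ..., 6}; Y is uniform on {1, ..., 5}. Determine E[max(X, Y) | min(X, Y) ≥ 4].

P(min(X, Y) ≥ 4) = 1/5.
Summing max(X,Y)·P(x,y) over outcomes with min(X, Y) ≥ 4 gives 31/30.
E[max(X, Y) | min(X, Y) ≥ 4] = (31/30) / (1/5) = 31/6.

31/6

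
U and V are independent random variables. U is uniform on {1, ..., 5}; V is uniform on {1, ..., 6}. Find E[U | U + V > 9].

14/3

Outcomes with U + V > 9: (4,6), (5,5), (5,6), each with probability 1/30.
E[U | U + V > 9] = (4 + 5 + 5) / 3 = 14/3.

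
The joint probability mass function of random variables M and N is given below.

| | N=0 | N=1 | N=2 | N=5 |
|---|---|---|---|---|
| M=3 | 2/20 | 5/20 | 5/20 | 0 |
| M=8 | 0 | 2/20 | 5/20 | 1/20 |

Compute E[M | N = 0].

3

P(N = 0) = 1/10.
Σ M·P over the event = 3·(2/20) = 3/10.
E[M | N = 0] = (3/10) / (1/10) = 3.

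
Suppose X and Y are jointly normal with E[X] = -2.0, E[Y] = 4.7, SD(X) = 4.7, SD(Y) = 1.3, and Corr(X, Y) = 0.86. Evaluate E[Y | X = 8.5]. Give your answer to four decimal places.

E[Y | X=x] = μ_Y + ρ(σ_Y/σ_X)(x − μ_X) for jointly normal variables.
E[Y | X=8.5] = 4.7 + (0.86)·(1.3/4.7)·(8.5 − (-2.0)) = 4.7 + (0.237872)·(10.5) = 7.1977.

7.1977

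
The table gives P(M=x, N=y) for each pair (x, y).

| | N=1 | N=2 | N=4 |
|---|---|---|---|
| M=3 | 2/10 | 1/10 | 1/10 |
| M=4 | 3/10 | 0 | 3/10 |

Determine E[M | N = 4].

P(N = 4) = 2/5.
Summing M·P(M=x,N=y) over the conditioning event gives 3/2.
E[M | N = 4] = (3/2) / (2/5) = 15/4.

15/4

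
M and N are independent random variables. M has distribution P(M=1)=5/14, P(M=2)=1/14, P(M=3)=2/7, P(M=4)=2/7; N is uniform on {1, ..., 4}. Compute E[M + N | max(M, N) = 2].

22/7

P(max(M, N) = 2) = 1/8.
Summing (M+N)·P(x,y) over outcomes with max(M, N) = 2 gives 11/28.
E[M + N | max(M, N) = 2] = (11/28) / (1/8) = 22/7.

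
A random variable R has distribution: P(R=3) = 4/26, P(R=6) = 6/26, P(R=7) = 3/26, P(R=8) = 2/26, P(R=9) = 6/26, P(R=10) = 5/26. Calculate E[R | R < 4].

3

P(R < 4) = 2/13.
Σ over the event: 3·2/13 = 6/13.
E[R | R < 4] = (6/13) / (2/13) = 3.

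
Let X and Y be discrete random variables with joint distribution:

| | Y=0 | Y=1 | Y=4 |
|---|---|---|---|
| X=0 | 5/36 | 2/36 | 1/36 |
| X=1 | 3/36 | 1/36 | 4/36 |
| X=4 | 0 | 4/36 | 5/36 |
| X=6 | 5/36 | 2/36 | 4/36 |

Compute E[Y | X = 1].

17/8

P(X = 1) = 2/9.
Σ Y·P over the event = 0·(3/36) + 1·(1/36) + 4·(4/36) = 17/36.
E[Y | X = 1] = (17/36) / (2/9) = 17/8.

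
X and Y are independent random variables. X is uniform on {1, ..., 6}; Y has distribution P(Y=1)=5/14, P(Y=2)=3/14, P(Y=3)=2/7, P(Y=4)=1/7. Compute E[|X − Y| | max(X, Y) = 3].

P(max(X, Y) = 3) = 5/21.
Summing |X−Y|·P(x,y) over outcomes with max(X, Y) = 3 gives 25/84.
E[|X − Y| | max(X, Y) = 3] = (25/84) / (5/21) = 5/4.

5/4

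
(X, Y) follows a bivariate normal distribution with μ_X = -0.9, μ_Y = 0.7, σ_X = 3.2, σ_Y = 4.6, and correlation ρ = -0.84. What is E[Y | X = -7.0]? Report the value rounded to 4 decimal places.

8.0658

The regression of Y on X has slope ρ·σ_Y/σ_X and passes through (μ_X, μ_Y).
E[Y | X=-7.0] = 0.7 + (-0.84)·(4.6/3.2)·(-7.0 − (-0.9)) = 0.7 + (-1.2075)·(-6.1) = 8.0658.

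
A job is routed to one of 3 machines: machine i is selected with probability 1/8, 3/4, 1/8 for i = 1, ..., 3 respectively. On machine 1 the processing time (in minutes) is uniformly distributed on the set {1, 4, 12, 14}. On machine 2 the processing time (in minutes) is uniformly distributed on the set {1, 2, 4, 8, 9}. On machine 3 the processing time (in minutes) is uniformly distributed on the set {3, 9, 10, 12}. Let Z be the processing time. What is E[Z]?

901/160

E[Z | machine 1] = (1+4+12+14)/4 = 31/4.
E[Z | machine 2] = (1+2+4+8+9)/5 = 24/5.
E[Z | machine 3] = (3+9+10+12)/4 = 17/2.
E[Z] = (1/8)·(31/4) + (3/4)·(24/5) + (1/8)·(17/2) = 901/160.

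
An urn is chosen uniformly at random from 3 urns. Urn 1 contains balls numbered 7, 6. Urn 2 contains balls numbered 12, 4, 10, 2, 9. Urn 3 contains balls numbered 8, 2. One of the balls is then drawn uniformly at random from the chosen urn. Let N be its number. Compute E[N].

E[N | urn 1] = (7+6)/2 = 13/2.
E[N | urn 2] = (12+4+10+2+9)/5 = 37/5.
E[N | urn 3] = (8+2)/2 = 5.
E[N] = (1/3)·(13/2) + (1/3)·(37/5) + (1/3)·(5) = 63/10.

63/10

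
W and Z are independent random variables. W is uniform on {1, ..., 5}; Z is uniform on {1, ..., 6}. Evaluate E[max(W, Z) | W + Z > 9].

17/3

Outcomes with W + Z > 9: (4,6), (5,5), (5,6), each with probability 1/30.
E[max(W, Z) | W + Z > 9] = (6 + 5 + 6) / 3 = 17/3.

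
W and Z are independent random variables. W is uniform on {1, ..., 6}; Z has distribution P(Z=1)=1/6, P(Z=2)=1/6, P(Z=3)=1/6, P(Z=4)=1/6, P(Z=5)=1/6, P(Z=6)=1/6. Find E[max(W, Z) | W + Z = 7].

5

P(W + Z = 7) = 1/6.
Summing max(W,Z)·P(x,y) over outcomes with W + Z = 7 gives 5/6.
E[max(W, Z) | W + Z = 7] = (5/6) / (1/6) = 5.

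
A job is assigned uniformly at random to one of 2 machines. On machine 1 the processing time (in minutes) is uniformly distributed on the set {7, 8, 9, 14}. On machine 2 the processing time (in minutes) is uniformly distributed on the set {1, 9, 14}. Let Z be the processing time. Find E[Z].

E[Z | machine 1] = (7+8+9+14)/4 = 19/2.
E[Z | machine 2] = (1+9+14)/3 = 8.
E[Z] = (1/2)·(19/2) + (1/2)·(8) = 35/4.

35/4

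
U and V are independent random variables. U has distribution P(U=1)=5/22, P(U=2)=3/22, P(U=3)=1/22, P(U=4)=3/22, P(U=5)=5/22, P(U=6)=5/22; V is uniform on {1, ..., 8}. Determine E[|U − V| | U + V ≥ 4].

P(U + V ≥ 4) = 163/176.
Summing |U−V|·P(x,y) over outcomes with U + V ≥ 4 gives 217/88.
E[|U − V| | U + V ≥ 4] = (217/88) / (163/176) = 434/163.

434/163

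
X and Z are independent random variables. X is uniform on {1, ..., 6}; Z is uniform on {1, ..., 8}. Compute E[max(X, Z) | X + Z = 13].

Outcomes with X + Z = 13: (5,8), (6,7), each with probability 1/48.
E[max(X, Z) | X + Z = 13] = (8 + 7) / 2 = 15/2.

15/2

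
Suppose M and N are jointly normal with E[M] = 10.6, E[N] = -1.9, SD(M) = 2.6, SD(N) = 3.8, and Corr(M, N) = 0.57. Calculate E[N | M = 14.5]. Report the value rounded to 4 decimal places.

1.3490

The regression of N on M has slope ρ·σ_N/σ_M and passes through (μ_M, μ_N).
E[N | M=14.5] = -1.9 + (0.57)·(3.8/2.6)·(14.5 − (10.6)) = -1.9 + (0.83308)·(3.9) = 1.3490.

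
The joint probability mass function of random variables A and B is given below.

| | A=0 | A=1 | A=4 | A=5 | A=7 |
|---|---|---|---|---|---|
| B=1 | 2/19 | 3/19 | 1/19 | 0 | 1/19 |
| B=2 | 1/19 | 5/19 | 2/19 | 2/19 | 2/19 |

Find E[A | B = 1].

P(B = 1) = 7/19.
Σ A·P over the event = 0·(2/19) + 1·(3/19) + 4·(1/19) + 7·(1/19) = 14/19.
E[A | B = 1] = (14/19) / (7/19) = 2.

2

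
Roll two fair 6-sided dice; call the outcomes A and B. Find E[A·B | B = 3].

Outcomes with B = 3: (1,3), (2,3), (3,3), (4,3), (5,3), (6,3), each with probability 1/36.
E[A·B | B = 3] = (3 + 6 + 9 + 12 + 15 + 18) / 6 = 21/2.

21/2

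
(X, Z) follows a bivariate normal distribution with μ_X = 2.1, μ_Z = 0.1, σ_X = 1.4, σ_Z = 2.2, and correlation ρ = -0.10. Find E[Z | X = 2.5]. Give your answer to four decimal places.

0.0371

E[Z | X=x] = μ_Z + ρ(σ_Z/σ_X)(x − μ_X) for jointly normal variables.
E[Z | X=2.5] = 0.1 + (-0.10)·(2.2/1.4)·(2.5 − (2.1)) = 0.1 + (-0.15714)·(0.4) = 0.0371.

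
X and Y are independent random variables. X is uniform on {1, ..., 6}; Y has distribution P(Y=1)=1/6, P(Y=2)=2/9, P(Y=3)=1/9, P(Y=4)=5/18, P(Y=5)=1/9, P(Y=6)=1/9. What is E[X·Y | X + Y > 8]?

311/13

P(X + Y > 8) = 13/54.
Summing XY·P(x,y) over outcomes with X + Y > 8 gives 311/54.
E[X·Y | X + Y > 8] = (311/54) / (13/54) = 311/13.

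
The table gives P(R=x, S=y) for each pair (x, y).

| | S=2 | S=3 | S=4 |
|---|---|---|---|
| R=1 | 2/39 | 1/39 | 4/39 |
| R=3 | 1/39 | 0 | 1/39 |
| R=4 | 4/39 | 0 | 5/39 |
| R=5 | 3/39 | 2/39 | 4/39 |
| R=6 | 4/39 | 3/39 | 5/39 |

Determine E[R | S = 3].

29/6

P(S = 3) = 2/13.
Summing R·P(R=x,S=y) over the conditioning event gives 29/39.
E[R | S = 3] = (29/39) / (2/13) = 29/6.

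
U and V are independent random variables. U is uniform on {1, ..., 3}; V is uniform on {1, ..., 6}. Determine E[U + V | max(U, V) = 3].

24/5

Outcomes with max(U, V) = 3: (1,3), (2,3), (3,1), (3,2), (3,3), each with probability 1/18.
E[U + V | max(U, V) = 3] = (4 + 5 + 4 + 5 + 6) / 5 = 24/5.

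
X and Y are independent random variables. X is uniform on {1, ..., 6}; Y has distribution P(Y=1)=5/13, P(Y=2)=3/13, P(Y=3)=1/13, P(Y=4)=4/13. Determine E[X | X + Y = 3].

13/8

P(X + Y = 3) = 4/39.
Summing X·P(x,y) over outcomes with X + Y = 3 gives 1/6.
E[X | X + Y = 3] = (1/6) / (4/39) = 13/8.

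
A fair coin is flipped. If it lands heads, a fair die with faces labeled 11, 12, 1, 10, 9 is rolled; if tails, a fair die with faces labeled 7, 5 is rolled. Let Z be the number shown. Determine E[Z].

73/10

E[Z | heads] = (11+12+1+10+9)/5 = 43/5.
E[Z | tails] = (7+5)/2 = 6.
By the law of total expectation,
E[Z] = (1/2)·(43/5) + (1/2)·(6) = 73/10.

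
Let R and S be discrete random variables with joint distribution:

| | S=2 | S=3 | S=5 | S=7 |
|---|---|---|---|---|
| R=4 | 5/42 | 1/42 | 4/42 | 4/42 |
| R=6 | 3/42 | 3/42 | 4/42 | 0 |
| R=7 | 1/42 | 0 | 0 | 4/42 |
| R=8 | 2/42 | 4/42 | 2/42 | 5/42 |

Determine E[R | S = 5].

28/5

P(S = 5) = 5/21.
Summing R·P(R=x,S=y) over the conditioning event gives 4/3.
E[R | S = 5] = (4/3) / (5/21) = 28/5.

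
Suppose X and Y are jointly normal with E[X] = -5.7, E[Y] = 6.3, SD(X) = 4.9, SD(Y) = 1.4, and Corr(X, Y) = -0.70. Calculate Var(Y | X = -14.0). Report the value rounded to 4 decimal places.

Var(Y | X=x) = (1 − ρ²)·σ_Y².
Var(Y | X=-14.0) = (1.4)²·(1 − (-0.70)²) = 1.96·0.51 = 0.9996.

0.9996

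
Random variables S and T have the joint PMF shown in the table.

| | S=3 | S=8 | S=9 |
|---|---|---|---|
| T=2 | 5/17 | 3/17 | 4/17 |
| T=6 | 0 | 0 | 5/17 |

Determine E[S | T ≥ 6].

9

P(T ≥ 6) = 5/17.
Σ S·P over the event = 9·(5/17) = 45/17.
E[S | T ≥ 6] = (45/17) / (5/17) = 9.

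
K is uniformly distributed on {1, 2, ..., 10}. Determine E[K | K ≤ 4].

5/2

Given K ≤ 4, K is equally likely to be any of {1, 2, 3, 4}.
E[K | K ≤ 4] = (1 + 2 + 3 + 4) / 4 = 5/2.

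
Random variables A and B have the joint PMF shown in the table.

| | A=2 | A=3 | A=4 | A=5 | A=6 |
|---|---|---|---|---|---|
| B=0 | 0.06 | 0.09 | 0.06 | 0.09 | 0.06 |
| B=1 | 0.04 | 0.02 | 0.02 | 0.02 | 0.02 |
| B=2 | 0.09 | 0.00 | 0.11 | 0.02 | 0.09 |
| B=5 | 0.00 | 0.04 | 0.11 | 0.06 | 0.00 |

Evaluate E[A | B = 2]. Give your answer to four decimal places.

P(B = 2) = 0.31.
Σ A·P over the event = 2·(0.09) + 4·(0.11) + 5·(0.02) + 6·(0.09) = 1.26.
E[A | B = 2] = (1.26) / (0.31) = 4.0645.

4.0645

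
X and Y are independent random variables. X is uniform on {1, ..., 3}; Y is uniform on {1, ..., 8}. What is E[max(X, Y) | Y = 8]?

8

Outcomes with Y = 8: (1,8), (2,8), (3,8), each with probability 1/24.
E[max(X, Y) | Y = 8] = (8 + 8 + 8) / 3 = 8.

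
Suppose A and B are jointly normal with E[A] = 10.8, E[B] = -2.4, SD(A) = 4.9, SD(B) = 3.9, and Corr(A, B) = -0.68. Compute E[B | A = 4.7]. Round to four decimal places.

E[B | A=x] = μ_B + ρ(σ_B/σ_A)(x − μ_A) for jointly normal variables.
E[B | A=4.7] = -2.4 + (-0.68)·(3.9/4.9)·(4.7 − (10.8)) = -2.4 + (-0.541224)·(-6.1) = 0.9015.

0.9015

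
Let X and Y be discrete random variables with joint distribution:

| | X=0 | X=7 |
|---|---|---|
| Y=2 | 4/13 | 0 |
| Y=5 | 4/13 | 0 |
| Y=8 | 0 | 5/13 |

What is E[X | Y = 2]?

0

P(Y = 2) = 4/13.
Σ X·P over the event = 0·(4/13) = 0.
E[X | Y = 2] = (0) / (4/13) = 0.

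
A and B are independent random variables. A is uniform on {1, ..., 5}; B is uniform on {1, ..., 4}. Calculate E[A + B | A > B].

6

Outcomes with A > B: (2,1), (3,1), (3,2), (4,1), (4,2), (4,3), (5,1), (5,2), (5,3), (5,4), each with probability 1/20.
E[A + B | A > B] = (3 + 4 + 5 + 5 + 6 + 7 + 6 + 7 + 8 + 9) / 10 = 6.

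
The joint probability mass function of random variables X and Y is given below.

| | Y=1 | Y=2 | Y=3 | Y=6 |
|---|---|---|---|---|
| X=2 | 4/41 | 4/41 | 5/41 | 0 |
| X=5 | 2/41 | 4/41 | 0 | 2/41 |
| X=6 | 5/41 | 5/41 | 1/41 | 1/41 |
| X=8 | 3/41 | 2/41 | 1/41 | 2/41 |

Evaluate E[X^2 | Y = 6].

214/5

P(Y = 6) = 5/41.
Summing X^2·P(X=x,Y=y) over the conditioning event gives 214/41.
E[X^2 | Y = 6] = (214/41) / (5/41) = 214/5.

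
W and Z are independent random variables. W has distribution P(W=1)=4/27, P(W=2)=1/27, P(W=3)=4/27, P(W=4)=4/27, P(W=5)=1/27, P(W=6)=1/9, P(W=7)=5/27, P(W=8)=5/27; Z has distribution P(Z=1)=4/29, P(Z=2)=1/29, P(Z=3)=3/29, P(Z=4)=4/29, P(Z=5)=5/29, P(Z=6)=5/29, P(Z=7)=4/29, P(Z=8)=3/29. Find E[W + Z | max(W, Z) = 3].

219/47

P(max(W, Z) = 3) = 47/783.
Summing (W+Z)·P(x,y) over outcomes with max(W, Z) = 3 gives 73/261.
E[W + Z | max(W, Z) = 3] = (73/261) / (47/783) = 219/47.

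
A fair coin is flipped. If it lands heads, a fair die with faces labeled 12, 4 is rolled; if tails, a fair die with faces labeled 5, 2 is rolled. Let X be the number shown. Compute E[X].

E[X | heads] = (12+4)/2 = 8.
E[X | tails] = (5+2)/2 = 7/2.
By the law of total expectation,
E[X] = (1/2)·(8) + (1/2)·(7/2) = 23/4.

23/4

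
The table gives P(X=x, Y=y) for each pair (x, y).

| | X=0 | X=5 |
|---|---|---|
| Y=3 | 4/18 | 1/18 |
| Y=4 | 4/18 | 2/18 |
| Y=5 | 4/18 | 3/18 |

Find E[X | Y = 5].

15/7

P(Y = 5) = 7/18.
Σ X·P over the event = 0·(4/18) + 5·(3/18) = 5/6.
E[X | Y = 5] = (5/6) / (7/18) = 15/7.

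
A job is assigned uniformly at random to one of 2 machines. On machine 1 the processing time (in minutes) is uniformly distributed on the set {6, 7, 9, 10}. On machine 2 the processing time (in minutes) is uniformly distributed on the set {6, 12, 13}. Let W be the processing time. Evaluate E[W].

E[W | machine 1] = (6+7+9+10)/4 = 8.
E[W | machine 2] = (6+12+13)/3 = 31/3.
E[W] = (1/2)·(8) + (1/2)·(31/3) = 55/6.

55/6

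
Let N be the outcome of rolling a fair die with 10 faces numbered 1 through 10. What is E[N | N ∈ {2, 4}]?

3

P(N ∈ {2, 4}) = 1/5.
Σ over the event: 2·1/10 + 4·1/10 = 3/5.
E[N | N ∈ {2, 4}] = (3/5) / (1/5) = 3.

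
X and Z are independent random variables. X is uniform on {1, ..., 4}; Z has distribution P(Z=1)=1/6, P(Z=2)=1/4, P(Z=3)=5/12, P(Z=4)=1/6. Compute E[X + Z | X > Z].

P(X > Z) = 17/48.
Summing (X+Z)·P(x,y) over outcomes with X > Z gives 23/12.
E[X + Z | X > Z] = (23/12) / (17/48) = 92/17.

92/17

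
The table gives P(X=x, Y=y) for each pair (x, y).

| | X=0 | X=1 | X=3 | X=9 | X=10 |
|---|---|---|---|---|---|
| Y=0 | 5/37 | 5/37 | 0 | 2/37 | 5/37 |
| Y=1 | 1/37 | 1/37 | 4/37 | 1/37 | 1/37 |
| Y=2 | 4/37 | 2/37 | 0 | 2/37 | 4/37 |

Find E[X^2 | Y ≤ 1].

177/5

P(Y ≤ 1) = 25/37.
Summing X^2·P(X=x,Y=y) over the conditioning event gives 885/37.
E[X^2 | Y ≤ 1] = (885/37) / (25/37) = 177/5.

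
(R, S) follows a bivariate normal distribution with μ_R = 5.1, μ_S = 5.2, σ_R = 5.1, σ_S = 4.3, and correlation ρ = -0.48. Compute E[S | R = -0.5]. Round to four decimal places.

7.4664

The regression of S on R has slope ρ·σ_S/σ_R and passes through (μ_R, μ_S).
E[S | R=-0.5] = 5.2 + (-0.48)·(4.3/5.1)·(-0.5 − (5.1)) = 5.2 + (-0.40471)·(-5.6) = 7.4664.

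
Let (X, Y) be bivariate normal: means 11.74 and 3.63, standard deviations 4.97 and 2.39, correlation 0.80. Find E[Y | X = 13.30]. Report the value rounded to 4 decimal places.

E[Y | X=x] = μ_Y + ρ(σ_Y/σ_X)(x − μ_X) for jointly normal variables.
E[Y | X=13.30] = 3.63 + (0.80)·(2.39/4.97)·(13.30 − (11.74)) = 3.63 + (0.38471)·(1.56) = 4.2301.

4.2301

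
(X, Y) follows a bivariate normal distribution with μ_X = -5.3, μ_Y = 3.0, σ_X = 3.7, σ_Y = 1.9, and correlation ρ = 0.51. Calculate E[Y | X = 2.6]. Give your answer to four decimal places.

E[Y | X=x] = μ_Y + ρ(σ_Y/σ_X)(x − μ_X) for jointly normal variables.
E[Y | X=2.6] = 3.0 + (0.51)·(1.9/3.7)·(2.6 − (-5.3)) = 3.0 + (0.26189)·(7.9) = 5.0689.

5.0689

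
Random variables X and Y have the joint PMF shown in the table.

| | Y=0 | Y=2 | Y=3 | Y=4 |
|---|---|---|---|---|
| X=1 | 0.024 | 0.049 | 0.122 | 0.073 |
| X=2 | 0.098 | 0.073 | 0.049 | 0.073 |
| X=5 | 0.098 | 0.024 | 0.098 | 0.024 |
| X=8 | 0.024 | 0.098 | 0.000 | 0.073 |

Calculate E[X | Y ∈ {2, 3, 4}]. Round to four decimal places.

3.6138

P(Y ∈ {2, 3, 4}) = 0.756.
Summing X·P(X=x,Y=y) over the conditioning event gives 2.732.
E[X | Y ∈ {2, 3, 4}] = (2.732) / (0.756) = 3.6138.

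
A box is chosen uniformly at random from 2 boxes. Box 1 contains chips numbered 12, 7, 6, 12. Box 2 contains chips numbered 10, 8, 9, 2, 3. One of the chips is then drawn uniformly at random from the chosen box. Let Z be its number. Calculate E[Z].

313/40

E[Z | box 1] = (12+7+6+12)/4 = 37/4.
E[Z | box 2] = (10+8+9+2+3)/5 = 32/5.
By the law of total expectation,
E[Z] = (1/2)·(37/4) + (1/2)·(32/5) = 313/40.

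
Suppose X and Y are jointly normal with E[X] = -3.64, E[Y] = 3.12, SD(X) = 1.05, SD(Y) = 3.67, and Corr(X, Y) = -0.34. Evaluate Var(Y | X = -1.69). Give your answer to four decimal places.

For a bivariate normal, Var(Y | X=x) = σ_Y²(1 − ρ²).
Var(Y | X=-1.69) = (3.67)²·(1 − (-0.34)²) = 13.4689·0.8844 = 11.9119.

11.9119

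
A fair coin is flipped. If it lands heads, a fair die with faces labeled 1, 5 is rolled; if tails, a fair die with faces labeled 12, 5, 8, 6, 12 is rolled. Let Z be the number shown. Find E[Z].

29/5

E[Z | heads] = (1+5)/2 = 3.
E[Z | tails] = (12+5+8+6+12)/5 = 43/5.
By the law of total expectation,
E[Z] = (1/2)·(3) + (1/2)·(43/5) = 29/5.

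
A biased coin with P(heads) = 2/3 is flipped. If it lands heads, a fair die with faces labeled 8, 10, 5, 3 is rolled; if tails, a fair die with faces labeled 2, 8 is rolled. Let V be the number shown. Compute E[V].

6

E[V | heads] = (8+10+5+3)/4 = 13/2.
E[V | tails] = (2+8)/2 = 5.
By the law of total expectation,
E[V] = (2/3)·(13/2) + (1/3)·(5) = 6.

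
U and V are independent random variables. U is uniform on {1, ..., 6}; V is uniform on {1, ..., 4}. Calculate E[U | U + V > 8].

P(U + V > 8) = 1/8.
Summing U·P(x,y) over outcomes with U + V > 8 gives 17/24.
E[U | U + V > 8] = (17/24) / (1/8) = 17/3.

17/3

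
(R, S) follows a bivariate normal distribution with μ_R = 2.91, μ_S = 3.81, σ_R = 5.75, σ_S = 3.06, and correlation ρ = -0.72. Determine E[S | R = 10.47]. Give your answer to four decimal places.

For a bivariate normal, E[S | R=x] = μ_S + ρ·(σ_S/σ_R)·(x − μ_R).
E[S | R=10.47] = 3.81 + (-0.72)·(3.06/5.75)·(10.47 − (2.91)) = 3.81 + (-0.383165)·(7.56) = 0.9133.

0.9133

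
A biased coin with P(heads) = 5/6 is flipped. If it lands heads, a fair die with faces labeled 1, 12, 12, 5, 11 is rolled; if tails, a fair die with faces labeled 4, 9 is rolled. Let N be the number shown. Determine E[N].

95/12

E[N | heads] = (1+12+12+5+11)/5 = 41/5.
E[N | tails] = (4+9)/2 = 13/2.
E[N] = (5/6)·(41/5) + (1/6)·(13/2) = 95/12.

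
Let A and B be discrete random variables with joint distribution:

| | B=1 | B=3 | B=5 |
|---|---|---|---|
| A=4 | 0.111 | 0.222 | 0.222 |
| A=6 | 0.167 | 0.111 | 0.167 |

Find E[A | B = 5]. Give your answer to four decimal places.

4.8586

P(B = 5) = 0.389.
Σ A·P over the event = 4·(0.222) + 6·(0.167) = 1.890.
E[A | B = 5] = (1.890) / (0.389) = 4.8586.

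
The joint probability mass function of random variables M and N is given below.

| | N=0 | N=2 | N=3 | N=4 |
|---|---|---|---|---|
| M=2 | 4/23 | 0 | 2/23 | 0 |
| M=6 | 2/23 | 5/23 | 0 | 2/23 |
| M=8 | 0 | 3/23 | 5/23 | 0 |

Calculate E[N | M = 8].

21/8

P(M = 8) = 8/23.
Σ N·P over the event = 2·(3/23) + 3·(5/23) = 21/23.
E[N | M = 8] = (21/23) / (8/23) = 21/8.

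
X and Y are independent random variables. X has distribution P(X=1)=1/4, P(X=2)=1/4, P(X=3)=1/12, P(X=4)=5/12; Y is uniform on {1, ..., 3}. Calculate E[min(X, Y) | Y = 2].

7/4

P(Y = 2) = 1/3.
Summing min(X,Y)·P(x,y) over outcomes with Y = 2 gives 7/12.
E[min(X, Y) | Y = 2] = (7/12) / (1/3) = 7/4.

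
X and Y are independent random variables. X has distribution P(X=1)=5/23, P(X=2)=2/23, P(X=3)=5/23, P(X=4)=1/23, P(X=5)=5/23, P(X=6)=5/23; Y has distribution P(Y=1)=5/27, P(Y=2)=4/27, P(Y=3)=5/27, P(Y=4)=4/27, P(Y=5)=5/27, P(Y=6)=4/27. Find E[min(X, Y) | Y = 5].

78/23

P(Y = 5) = 5/27.
Summing min(X,Y)·P(x,y) over outcomes with Y = 5 gives 130/207.
E[min(X, Y) | Y = 5] = (130/207) / (5/27) = 78/23.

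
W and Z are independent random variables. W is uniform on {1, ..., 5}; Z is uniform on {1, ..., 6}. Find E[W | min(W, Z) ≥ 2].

7/2

P(min(W, Z) ≥ 2) = 2/3.
Summing W·P(x,y) over outcomes with min(W, Z) ≥ 2 gives 7/3.
E[W | min(W, Z) ≥ 2] = (7/3) / (2/3) = 7/2.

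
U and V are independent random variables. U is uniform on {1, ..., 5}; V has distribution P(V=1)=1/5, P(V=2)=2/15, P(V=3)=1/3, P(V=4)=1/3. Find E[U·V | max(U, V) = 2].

P(max(U, V) = 2) = 7/75.
Summing UV·P(x,y) over outcomes with max(U, V) = 2 gives 6/25.
E[U·V | max(U, V) = 2] = (6/25) / (7/75) = 18/7.

18/7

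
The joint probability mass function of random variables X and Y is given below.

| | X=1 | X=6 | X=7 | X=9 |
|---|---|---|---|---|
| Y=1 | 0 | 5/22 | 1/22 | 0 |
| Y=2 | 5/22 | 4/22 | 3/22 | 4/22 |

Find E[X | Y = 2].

P(Y = 2) = 8/11.
Σ X·P over the event = 1·(5/22) + 6·(4/22) + 7·(3/22) + 9·(4/22) = 43/11.
E[X | Y = 2] = (43/11) / (8/11) = 43/8.

43/8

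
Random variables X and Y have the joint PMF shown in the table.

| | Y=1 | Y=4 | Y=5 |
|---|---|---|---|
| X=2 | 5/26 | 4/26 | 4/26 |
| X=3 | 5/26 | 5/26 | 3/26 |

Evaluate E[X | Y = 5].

P(Y = 5) = 7/26.
Σ X·P over the event = 2·(4/26) + 3·(3/26) = 17/26.
E[X | Y = 5] = (17/26) / (7/26) = 17/7.

17/7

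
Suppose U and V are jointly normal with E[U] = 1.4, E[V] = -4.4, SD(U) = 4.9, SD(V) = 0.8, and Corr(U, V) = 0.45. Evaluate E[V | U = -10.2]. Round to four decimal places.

The regression of V on U has slope ρ·σ_V/σ_U and passes through (μ_U, μ_V).
E[V | U=-10.2] = -4.4 + (0.45)·(0.8/4.9)·(-10.2 − (1.4)) = -4.4 + (0.073469)·(-11.6) = -5.2522.

-5.2522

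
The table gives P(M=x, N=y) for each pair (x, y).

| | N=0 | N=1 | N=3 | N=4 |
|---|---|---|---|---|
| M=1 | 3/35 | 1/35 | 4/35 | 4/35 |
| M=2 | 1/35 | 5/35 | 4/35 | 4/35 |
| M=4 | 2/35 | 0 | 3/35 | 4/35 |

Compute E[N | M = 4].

P(M = 4) = 9/35.
Σ N·P over the event = 0·(2/35) + 3·(3/35) + 4·(4/35) = 5/7.
E[N | M = 4] = (5/7) / (9/35) = 25/9.

25/9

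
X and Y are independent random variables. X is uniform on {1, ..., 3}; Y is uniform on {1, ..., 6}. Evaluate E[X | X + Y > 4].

13/6

P(X + Y > 4) = 2/3.
Summing X·P(x,y) over outcomes with X + Y > 4 gives 13/9.
E[X | X + Y > 4] = (13/9) / (2/3) = 13/6.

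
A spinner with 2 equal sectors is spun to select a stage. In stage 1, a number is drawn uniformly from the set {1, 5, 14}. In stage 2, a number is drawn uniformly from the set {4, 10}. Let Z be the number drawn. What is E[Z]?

E[Z | stage 1] = (1+5+14)/3 = 20/3.
E[Z | stage 2] = (4+10)/2 = 7.
By the law of total expectation,
E[Z] = (1/2)·(20/3) + (1/2)·(7) = 41/6.

41/6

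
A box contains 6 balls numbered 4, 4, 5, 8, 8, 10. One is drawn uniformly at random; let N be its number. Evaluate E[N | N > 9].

P(N > 9) = 1/6.
Σ over the event: 10·1/6 = 5/3.
E[N | N > 9] = (5/3) / (1/6) = 10.

10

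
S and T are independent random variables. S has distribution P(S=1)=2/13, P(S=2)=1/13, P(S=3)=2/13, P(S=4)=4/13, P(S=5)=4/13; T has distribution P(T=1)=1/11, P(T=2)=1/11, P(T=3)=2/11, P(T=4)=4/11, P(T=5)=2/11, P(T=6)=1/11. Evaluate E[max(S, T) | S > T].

238/53

P(S > T) = 53/143.
Summing max(S,T)·P(x,y) over outcomes with S > T gives 238/143.
E[max(S, T) | S > T] = (238/143) / (53/143) = 238/53.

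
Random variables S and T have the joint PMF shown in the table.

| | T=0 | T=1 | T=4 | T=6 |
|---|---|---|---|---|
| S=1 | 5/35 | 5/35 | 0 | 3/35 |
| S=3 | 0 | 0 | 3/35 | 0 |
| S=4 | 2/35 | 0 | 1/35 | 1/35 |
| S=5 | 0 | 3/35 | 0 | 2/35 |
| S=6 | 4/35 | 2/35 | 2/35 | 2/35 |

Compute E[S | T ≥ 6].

29/8

P(T ≥ 6) = 8/35.
Σ S·P over the event = 1·(3/35) + 4·(1/35) + 5·(2/35) + 6·(2/35) = 29/35.
E[S | T ≥ 6] = (29/35) / (8/35) = 29/8.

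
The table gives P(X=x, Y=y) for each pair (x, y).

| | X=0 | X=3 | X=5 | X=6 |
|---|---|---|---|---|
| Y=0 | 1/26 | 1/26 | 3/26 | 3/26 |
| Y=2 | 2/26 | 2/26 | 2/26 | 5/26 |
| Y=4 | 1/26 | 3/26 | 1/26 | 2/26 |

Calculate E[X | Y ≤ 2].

P(Y ≤ 2) = 19/26.
Summing X·P(X=x,Y=y) over the conditioning event gives 41/13.
E[X | Y ≤ 2] = (41/13) / (19/26) = 82/19.

82/19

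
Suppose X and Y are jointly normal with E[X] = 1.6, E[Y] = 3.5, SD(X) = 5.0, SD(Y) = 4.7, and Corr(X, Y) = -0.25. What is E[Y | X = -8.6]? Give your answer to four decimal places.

5.8970

E[Y | X=x] = μ_Y + ρ(σ_Y/σ_X)(x − μ_X) for jointly normal variables.
E[Y | X=-8.6] = 3.5 + (-0.25)·(4.7/5.0)·(-8.6 − (1.6)) = 3.5 + (-0.235)·(-10.2) = 5.8970.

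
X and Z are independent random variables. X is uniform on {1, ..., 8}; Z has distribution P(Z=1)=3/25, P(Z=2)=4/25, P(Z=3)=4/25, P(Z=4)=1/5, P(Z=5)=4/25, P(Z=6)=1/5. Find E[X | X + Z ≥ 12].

P(X + Z ≥ 12) = 7/50.
Summing X·P(x,y) over outcomes with X + Z ≥ 12 gives 41/40.
E[X | X + Z ≥ 12] = (41/40) / (7/50) = 205/28.

205/28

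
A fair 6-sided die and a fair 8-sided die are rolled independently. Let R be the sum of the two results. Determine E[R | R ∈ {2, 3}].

8/3

P(R ∈ {2, 3}) = 1/16.
Σ over the event: 2·1/48 + 3·1/24 = 1/6.
E[R | R ∈ {2, 3}] = (1/6) / (1/16) = 8/3.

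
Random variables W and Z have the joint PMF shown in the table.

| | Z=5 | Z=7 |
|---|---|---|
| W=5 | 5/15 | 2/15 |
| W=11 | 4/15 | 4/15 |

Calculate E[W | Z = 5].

P(Z = 5) = 3/5.
Σ W·P over the event = 5·(5/15) + 11·(4/15) = 23/5.
E[W | Z = 5] = (23/5) / (3/5) = 23/3.

23/3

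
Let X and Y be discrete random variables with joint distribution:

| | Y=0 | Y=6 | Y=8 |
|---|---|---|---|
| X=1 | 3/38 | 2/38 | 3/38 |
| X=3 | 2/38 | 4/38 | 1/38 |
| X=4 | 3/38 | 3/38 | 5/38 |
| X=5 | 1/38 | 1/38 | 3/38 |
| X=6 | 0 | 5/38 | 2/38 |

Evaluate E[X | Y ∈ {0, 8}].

P(Y ∈ {0, 8}) = 23/38.
Summing X·P(X=x,Y=y) over the conditioning event gives 79/38.
E[X | Y ∈ {0, 8}] = (79/38) / (23/38) = 79/23.

79/23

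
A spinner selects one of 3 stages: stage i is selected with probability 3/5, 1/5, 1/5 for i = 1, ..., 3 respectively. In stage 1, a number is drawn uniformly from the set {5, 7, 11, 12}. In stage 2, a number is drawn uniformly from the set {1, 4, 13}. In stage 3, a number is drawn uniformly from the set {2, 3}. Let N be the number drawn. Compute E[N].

E[N | stage 1] = (5+7+11+12)/4 = 35/4.
E[N | stage 2] = (1+4+13)/3 = 6.
E[N | stage 3] = (2+3)/2 = 5/2.
By the law of total expectation,
E[N] = (3/5)·(35/4) + (1/5)·(6) + (1/5)·(5/2) = 139/20.

139/20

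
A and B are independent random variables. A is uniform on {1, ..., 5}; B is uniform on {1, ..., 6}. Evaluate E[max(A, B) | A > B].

4

Outcomes with A > B: (2,1), (3,1), (3,2), (4,1), (4,2), (4,3), (5,1), (5,2), (5,3), (5,4), each with probability 1/30.
E[max(A, B) | A > B] = (2 + 3 + 3 + 4 + 4 + 4 + 5 + 5 + 5 + 5) / 10 = 4.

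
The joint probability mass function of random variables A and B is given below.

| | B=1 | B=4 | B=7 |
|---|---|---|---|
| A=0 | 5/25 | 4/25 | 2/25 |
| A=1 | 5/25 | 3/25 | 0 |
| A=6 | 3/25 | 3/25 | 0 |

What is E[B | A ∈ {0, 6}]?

50/17

P(A ∈ {0, 6}) = 17/25.
Summing B·P(A=x,B=y) over the conditioning event gives 2.
E[B | A ∈ {0, 6}] = (2) / (17/25) = 50/17.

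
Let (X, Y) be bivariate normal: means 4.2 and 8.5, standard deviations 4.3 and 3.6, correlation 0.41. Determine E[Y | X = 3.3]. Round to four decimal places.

8.1911

The regression of Y on X has slope ρ·σ_Y/σ_X and passes through (μ_X, μ_Y).
E[Y | X=3.3] = 8.5 + (0.41)·(3.6/4.3)·(3.3 − (4.2)) = 8.5 + (0.34326)·(-0.9) = 8.1911.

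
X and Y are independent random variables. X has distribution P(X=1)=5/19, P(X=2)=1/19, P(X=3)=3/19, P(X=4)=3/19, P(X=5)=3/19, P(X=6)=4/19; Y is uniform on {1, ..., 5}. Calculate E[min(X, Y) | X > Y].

P(X > Y) = 48/95.
Summing min(X,Y)·P(x,y) over outcomes with X > Y gives 118/95.
E[min(X, Y) | X > Y] = (118/95) / (48/95) = 59/24.

59/24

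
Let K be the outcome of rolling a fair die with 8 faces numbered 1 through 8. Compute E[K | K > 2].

Given K > 2, K is equally likely to be any of {3, 4, 5, 6, 7, 8}.
E[K | K > 2] = (3 + 4 + 5 + 6 + 7 + 8) / 6 = 11/2.

11/2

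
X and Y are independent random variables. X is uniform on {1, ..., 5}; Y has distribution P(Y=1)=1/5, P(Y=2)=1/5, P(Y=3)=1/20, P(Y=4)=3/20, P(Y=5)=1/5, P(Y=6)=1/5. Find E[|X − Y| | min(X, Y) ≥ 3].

P(min(X, Y) ≥ 3) = 9/25.
Summing |X−Y|·P(x,y) over outcomes with min(X, Y) ≥ 3 gives 9/20.
E[|X − Y| | min(X, Y) ≥ 3] = (9/20) / (9/25) = 5/4.

5/4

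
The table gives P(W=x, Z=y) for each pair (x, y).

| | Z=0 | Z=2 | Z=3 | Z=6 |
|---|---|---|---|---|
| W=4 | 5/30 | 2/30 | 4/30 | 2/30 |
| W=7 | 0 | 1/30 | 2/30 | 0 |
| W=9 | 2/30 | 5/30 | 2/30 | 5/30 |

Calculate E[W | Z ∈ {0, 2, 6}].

151/22

P(Z ∈ {0, 2, 6}) = 11/15.
Σ W·P over the event = 4·(5/30) + 4·(2/30) + 4·(2/30) + 7·(1/30) + 9·(2/30) + 9·(5/30) + 9·(5/30) = 151/30.
E[W | Z ∈ {0, 2, 6}] = (151/30) / (11/15) = 151/22.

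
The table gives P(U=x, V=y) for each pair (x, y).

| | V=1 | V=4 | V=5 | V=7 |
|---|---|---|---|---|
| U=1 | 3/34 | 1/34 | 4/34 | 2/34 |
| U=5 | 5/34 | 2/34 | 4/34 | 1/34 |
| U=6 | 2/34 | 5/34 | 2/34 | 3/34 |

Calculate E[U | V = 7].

P(V = 7) = 3/17.
Σ U·P over the event = 1·(2/34) + 5·(1/34) + 6·(3/34) = 25/34.
E[U | V = 7] = (25/34) / (3/17) = 25/6.

25/6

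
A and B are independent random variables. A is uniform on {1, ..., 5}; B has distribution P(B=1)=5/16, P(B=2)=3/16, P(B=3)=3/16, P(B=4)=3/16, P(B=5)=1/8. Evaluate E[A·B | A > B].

P(A > B) = 19/40.
Summing AB·P(x,y) over outcomes with A > B gives 283/80.
E[A·B | A > B] = (283/80) / (19/40) = 283/38.

283/38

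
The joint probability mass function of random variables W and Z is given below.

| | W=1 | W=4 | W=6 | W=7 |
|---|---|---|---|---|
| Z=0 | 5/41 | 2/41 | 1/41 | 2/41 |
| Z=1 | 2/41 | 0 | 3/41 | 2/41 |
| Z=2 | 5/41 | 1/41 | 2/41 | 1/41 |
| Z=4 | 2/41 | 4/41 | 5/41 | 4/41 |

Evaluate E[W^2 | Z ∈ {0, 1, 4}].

P(Z ∈ {0, 1, 4}) = 32/41.
Summing W^2·P(W=x,Z=y) over the conditioning event gives 821/41.
E[W^2 | Z ∈ {0, 1, 4}] = (821/41) / (32/41) = 821/32.

821/32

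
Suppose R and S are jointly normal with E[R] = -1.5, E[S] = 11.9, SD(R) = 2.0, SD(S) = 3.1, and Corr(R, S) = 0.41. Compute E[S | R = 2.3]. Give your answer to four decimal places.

14.3149

For a bivariate normal, E[S | R=x] = μ_S + ρ·(σ_S/σ_R)·(x − μ_R).
E[S | R=2.3] = 11.9 + (0.41)·(3.1/2.0)·(2.3 − (-1.5)) = 11.9 + (0.6355)·(3.8) = 14.3149.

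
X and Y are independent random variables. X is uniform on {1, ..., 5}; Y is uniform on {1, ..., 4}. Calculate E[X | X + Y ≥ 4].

56/17

P(X + Y ≥ 4) = 17/20.
Summing X·P(x,y) over outcomes with X + Y ≥ 4 gives 14/5.
E[X | X + Y ≥ 4] = (14/5) / (17/20) = 56/17.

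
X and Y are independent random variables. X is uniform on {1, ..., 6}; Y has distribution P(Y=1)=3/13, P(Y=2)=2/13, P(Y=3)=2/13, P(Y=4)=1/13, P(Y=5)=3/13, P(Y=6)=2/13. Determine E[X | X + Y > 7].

143/31

P(X + Y > 7) = 31/78.
Summing X·P(x,y) over outcomes with X + Y > 7 gives 11/6.
E[X | X + Y > 7] = (11/6) / (31/78) = 143/31.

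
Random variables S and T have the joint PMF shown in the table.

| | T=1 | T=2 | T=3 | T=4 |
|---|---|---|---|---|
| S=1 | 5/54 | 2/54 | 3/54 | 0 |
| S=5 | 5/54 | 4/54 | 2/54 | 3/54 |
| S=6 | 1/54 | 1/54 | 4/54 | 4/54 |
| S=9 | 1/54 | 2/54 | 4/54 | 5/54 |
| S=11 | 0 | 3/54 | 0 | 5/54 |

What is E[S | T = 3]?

73/13

P(T = 3) = 13/54.
Summing S·P(S=x,T=y) over the conditioning event gives 73/54.
E[S | T = 3] = (73/54) / (13/54) = 73/13.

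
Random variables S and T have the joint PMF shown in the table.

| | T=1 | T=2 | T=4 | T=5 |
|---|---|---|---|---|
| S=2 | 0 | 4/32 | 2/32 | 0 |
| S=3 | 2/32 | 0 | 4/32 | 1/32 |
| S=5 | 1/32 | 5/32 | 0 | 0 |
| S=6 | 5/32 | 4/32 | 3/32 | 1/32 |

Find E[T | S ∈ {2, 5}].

P(S ∈ {2, 5}) = 3/8.
Σ T·P over the event = 2·(4/32) + 4·(2/32) + 1·(1/32) + 2·(5/32) = 27/32.
E[T | S ∈ {2, 5}] = (27/32) / (3/8) = 9/4.

9/4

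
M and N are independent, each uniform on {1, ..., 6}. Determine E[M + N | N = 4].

15/2

P(N = 4) = 1/6.
Summing (M+N)·P(x,y) over outcomes with N = 4 gives 5/4.
E[M + N | N = 4] = (5/4) / (1/6) = 15/2.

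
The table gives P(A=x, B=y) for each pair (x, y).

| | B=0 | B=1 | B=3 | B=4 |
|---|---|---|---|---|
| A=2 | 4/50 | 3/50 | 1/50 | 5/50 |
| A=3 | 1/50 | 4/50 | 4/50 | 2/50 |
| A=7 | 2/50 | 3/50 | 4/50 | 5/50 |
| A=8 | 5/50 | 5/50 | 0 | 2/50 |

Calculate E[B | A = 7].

P(A = 7) = 7/25.
Σ B·P over the event = 0·(2/50) + 1·(3/50) + 3·(4/50) + 4·(5/50) = 7/10.
E[B | A = 7] = (7/10) / (7/25) = 5/2.

5/2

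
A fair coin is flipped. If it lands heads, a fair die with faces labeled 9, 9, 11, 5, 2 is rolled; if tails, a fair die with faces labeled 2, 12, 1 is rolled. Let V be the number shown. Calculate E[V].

61/10

E[V | heads] = (9+9+11+5+2)/5 = 36/5.
E[V | tails] = (2+12+1)/3 = 5.
E[V] = (1/2)·(36/5) + (1/2)·(5) = 61/10.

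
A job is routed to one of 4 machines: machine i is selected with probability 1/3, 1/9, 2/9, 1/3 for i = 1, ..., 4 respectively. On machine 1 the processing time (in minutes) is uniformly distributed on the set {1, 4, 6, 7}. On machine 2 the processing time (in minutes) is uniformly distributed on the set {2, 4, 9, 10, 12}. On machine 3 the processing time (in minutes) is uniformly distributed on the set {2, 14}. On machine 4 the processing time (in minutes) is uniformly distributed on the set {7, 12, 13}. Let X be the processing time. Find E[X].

689/90

E[X | machine 1] = (1+4+6+7)/4 = 9/2.
E[X | machine 2] = (2+4+9+10+12)/5 = 37/5.
E[X | machine 3] = (2+14)/2 = 8.
E[X | machine 4] = (7+12+13)/3 = 32/3.
By the law of total expectation,
E[X] = (1/3)·(9/2) + (1/9)·(37/5) + (2/9)·(8) + (1/3)·(32/3) = 689/90.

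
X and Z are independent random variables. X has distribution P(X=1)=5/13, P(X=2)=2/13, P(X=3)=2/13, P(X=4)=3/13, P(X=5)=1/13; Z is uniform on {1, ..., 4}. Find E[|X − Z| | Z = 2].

P(Z = 2) = 1/4.
Summing |X−Z|·P(x,y) over outcomes with Z = 2 gives 4/13.
E[|X − Z| | Z = 2] = (4/13) / (1/4) = 16/13.

16/13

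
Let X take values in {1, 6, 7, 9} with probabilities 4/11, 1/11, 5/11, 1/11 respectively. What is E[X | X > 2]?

50/7

P(X > 2) = 7/11.
Σ over the event: 6·1/11 + 7·5/11 + 9·1/11 = 50/11.
E[X | X > 2] = (50/11) / (7/11) = 50/7.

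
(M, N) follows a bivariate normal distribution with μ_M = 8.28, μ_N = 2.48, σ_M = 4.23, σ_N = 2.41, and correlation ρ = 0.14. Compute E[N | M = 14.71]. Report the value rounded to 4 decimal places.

E[N | M=x] = μ_N + ρ(σ_N/σ_M)(x − μ_M) for jointly normal variables.
E[N | M=14.71] = 2.48 + (0.14)·(2.41/4.23)·(14.71 − (8.28)) = 2.48 + (0.079764)·(6.43) = 2.9929.

2.9929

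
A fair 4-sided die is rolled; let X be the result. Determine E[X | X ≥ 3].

7/2

Given X ≥ 3, X is equally likely to be any of {3, 4}.
E[X | X ≥ 3] = (3 + 4) / 2 = 7/2.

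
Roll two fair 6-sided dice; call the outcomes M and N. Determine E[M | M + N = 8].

4

Outcomes with M + N = 8: (2,6), (3,5), (4,4), (5,3), (6,2), each with probability 1/36.
E[M | M + N = 8] = (2 + 3 + 4 + 5 + 6) / 5 = 4.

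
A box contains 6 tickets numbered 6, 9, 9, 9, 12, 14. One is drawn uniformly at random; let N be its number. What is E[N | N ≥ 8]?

P(N ≥ 8) = 5/6.
Σ over the event: 9·1/2 + 12·1/6 + 14·1/6 = 53/6.
E[N | N ≥ 8] = (53/6) / (5/6) = 53/5.

53/5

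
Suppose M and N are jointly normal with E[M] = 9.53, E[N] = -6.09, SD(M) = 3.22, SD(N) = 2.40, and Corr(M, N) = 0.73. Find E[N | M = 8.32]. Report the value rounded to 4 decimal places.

The regression of N on M has slope ρ·σ_N/σ_M and passes through (μ_M, μ_N).
E[N | M=8.32] = -6.09 + (0.73)·(2.40/3.22)·(8.32 − (9.53)) = -6.09 + (0.5441)·(-1.21) = -6.7484.

-6.7484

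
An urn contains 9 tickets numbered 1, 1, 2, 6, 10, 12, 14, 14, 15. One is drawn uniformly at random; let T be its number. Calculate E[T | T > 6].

P(T > 6) = 5/9.
Σ over the event: 10·1/9 + 12·1/9 + 14·2/9 + 15·1/9 = 65/9.
E[T | T > 6] = (65/9) / (5/9) = 13.

13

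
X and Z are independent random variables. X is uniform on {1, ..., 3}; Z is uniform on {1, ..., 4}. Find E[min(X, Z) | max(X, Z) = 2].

4/3

Outcomes with max(X, Z) = 2: (1,2), (2,1), (2,2), each with probability 1/12.
E[min(X, Z) | max(X, Z) = 2] = (1 + 1 + 2) / 3 = 4/3.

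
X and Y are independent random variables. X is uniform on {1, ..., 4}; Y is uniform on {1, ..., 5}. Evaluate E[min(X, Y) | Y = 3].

Outcomes with Y = 3: (1,3), (2,3), (3,3), (4,3), each with probability 1/20.
E[min(X, Y) | Y = 3] = (1 + 2 + 3 + 3) / 4 = 9/4.

9/4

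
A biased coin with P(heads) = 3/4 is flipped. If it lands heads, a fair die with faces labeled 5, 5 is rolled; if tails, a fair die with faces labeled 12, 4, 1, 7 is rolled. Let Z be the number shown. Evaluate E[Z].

E[Z | heads] = (5+5)/2 = 5.
E[Z | tails] = (12+4+1+7)/4 = 6.
By the law of total expectation,
E[Z] = (3/4)·(5) + (1/4)·(6) = 21/4.

21/4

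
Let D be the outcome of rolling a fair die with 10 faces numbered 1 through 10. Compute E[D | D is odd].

Given D is odd, D is equally likely to be any of {1, 3, 5, 7, 9}.
E[D | D is odd] = (1 + 3 + 5 + 7 + 9) / 5 = 5.

5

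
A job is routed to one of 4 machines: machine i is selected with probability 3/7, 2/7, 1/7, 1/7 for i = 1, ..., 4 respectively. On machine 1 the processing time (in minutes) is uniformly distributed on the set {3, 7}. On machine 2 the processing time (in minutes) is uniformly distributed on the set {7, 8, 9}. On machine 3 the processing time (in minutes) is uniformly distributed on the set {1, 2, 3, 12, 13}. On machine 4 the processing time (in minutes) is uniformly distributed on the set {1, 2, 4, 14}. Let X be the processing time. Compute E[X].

E[X | machine 1] = (3+7)/2 = 5.
E[X | machine 2] = (7+8+9)/3 = 8.
E[X | machine 3] = (1+2+3+12+13)/5 = 31/5.
E[X | machine 4] = (1+2+4+14)/4 = 21/4.
By the law of total expectation,
E[X] = (3/7)·(5) + (2/7)·(8) + (1/7)·(31/5) + (1/7)·(21/4) = 849/140.

849/140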